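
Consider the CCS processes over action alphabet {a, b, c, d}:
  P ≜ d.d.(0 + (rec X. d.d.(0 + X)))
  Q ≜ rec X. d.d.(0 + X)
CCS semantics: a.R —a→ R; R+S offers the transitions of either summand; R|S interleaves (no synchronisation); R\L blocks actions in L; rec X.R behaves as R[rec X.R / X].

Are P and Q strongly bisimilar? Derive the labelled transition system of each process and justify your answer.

P's transition system — 3 states:
  p0 = d.d.(0 + (rec X. d.d.(0 + X))) → =d=> p1
  p1 = d.(0 + (rec X. d.d.(0 + X))) → =d=> p2
  p2 = 0 + (rec X. d.d.(0 + X)) → =d=> p1
Q's transition system — 3 states:
  q0 = rec X. d.d.(0 + X) → =d=> q1
  q1 = d.(0 + (rec X. d.d.(0 + X))) → =d=> q2
  q2 = 0 + (rec X. d.d.(0 + X)) → =d=> q1
Partition-refinement fixed point:
  B0 = {p0, p1, p2, q0, q1, q2}
p0 ∈ B0, q0 ∈ B0 → same block

YES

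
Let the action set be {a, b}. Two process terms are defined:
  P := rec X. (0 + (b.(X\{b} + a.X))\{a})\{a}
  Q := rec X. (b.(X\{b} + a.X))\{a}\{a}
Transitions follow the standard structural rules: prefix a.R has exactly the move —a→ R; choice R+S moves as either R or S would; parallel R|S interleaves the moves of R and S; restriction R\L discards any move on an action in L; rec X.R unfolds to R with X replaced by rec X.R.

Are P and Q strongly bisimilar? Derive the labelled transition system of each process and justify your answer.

bisimilar

Reachable graph of P (2 states):
  p0 = rec X. (0 + (b.(X\{b} + a.X))\{a})\{a} ⊢ =b=> p1
  p1 = ((rec X. (0 + (b.(X\{b} + a.X))\{a})\{a})\{b} + a.(rec X. (0 + (b.(X\{b} + a.X))\{a})\{a}))\{a}\{a} ⊢ (no moves)
Reachable graph of Q (2 states):
  q0 = rec X. (b.(X\{b} + a.X))\{a}\{a} ⊢ =b=> q1
  q1 = ((rec X. (b.(X\{b} + a.X))\{a}\{a})\{b} + a.(rec X. (b.(X\{b} + a.X))\{a}\{a}))\{a}\{a} ⊢ (no moves)
Bisimilarity quotient blocks:
  B0 = {p0, q0}
  B1 = {p1, q1}
p0 ∈ B0, q0 ∈ B0 → same block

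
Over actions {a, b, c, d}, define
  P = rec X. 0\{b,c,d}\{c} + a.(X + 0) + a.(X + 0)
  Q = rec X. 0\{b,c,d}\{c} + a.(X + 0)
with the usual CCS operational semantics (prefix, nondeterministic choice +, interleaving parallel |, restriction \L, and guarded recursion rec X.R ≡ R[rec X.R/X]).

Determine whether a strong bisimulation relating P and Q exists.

bisimilar

Reachable graph of P (2 states):
  s0 = rec X. 0\{b,c,d}\{c} + a.(X + 0) + a.(X + 0) has moves —a→ s1
  s1 = (rec X. 0\{b,c,d}\{c} + a.(X + 0) + a.(X + 0)) + 0 has moves —a→ s1
Reachable graph of Q (2 states):
  t0 = rec X. 0\{b,c,d}\{c} + a.(X + 0) has moves —a→ t1
  t1 = (rec X. 0\{b,c,d}\{c} + a.(X + 0)) + 0 has moves —a→ t1
Bisimilarity quotient blocks:
  B0 = {s0, s1, t0, t1}
s0 ∈ B0, t0 ∈ B0 → same block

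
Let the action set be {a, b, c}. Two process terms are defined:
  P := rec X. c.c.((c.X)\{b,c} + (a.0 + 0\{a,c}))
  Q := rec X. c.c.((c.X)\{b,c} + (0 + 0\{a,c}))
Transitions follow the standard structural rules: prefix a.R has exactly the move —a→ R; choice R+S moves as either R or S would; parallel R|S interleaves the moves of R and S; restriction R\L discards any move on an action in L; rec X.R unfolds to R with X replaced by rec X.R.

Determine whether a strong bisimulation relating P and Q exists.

P ≁ Q

P's transition system — 4 states:
  m0 = rec X. c.c.((c.X)\{b,c} + (a.0 + 0\{a,c})) :: -c-> m1
  m1 = c.((c.(rec X. c.c.((c.X)\{b,c} + (a.0 + 0\{a,c}))))\{b,c} + (a.0 + 0\{a,c})) :: -c-> m2
  m2 = (c.(rec X. c.c.((c.X)\{b,c} + (a.0 + 0\{a,c}))))\{b,c} + (a.0 + 0\{a,c}) :: -a-> m3
  m3 = 0 :: (no moves)
Q's transition system — 3 states:
  n0 = rec X. c.c.((c.X)\{b,c} + (0 + 0\{a,c})) :: -c-> n1
  n1 = c.((c.(rec X. c.c.((c.X)\{b,c} + (0 + 0\{a,c}))))\{b,c} + (0 + 0\{a,c})) :: -c-> n2
  n2 = (c.(rec X. c.c.((c.X)\{b,c} + (0 + 0\{a,c}))))\{b,c} + (0 + 0\{a,c}) :: (no moves)
Bisimilarity quotient blocks:
  B0 = {m0}
  B1 = {m1}
  B2 = {m2}
  B3 = {m3, n2}
  B4 = {n0}
  B5 = {n1}
m0 ∈ B0, n0 ∈ B4 → different blocks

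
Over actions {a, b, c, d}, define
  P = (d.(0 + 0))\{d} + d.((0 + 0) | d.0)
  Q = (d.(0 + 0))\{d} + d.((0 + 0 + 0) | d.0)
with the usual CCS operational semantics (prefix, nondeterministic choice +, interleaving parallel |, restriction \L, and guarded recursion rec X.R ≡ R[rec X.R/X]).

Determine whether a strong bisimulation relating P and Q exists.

P ~ Q

LTS(P): 3 reachable states
  p0 = (d.(0 + 0))\{d} + d.((0 + 0) | d.0) ⊢ ··d··> p1
  p1 = (0 + 0) | d.0 ⊢ ··d··> p2
  p2 = (0 + 0) | 0 ⊢ ∅
LTS(Q): 3 reachable states
  q0 = (d.(0 + 0))\{d} + d.((0 + 0 + 0) | d.0) ⊢ ··d··> q1
  q1 = (0 + 0 + 0) | d.0 ⊢ ··d··> q2
  q2 = (0 + 0 + 0) | 0 ⊢ ∅
Partition-refinement fixed point:
  B0 = {p0, q0}
  B1 = {p1, q1}
  B2 = {p2, q2}
p0 ∈ B0, q0 ∈ B0 → same block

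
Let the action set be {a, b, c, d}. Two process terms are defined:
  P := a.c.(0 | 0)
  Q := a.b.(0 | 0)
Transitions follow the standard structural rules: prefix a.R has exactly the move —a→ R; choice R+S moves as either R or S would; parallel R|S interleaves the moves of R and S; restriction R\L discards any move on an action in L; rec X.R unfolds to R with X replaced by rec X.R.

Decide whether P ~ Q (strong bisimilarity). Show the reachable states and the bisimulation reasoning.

NO

P's transition system — 3 states:
  s0 = a.c.(0 | 0) → —a→ s1
  s1 = c.(0 | 0) → —c→ s2
  s2 = 0 | 0 → ·
Q's transition system — 3 states:
  t0 = a.b.(0 | 0) → —a→ t1
  t1 = b.(0 | 0) → —b→ t2
  t2 = 0 | 0 → ·
Bisimilarity quotient blocks:
  B0 = {s0}
  B1 = {s1}
  B2 = {s2, t2}
  B3 = {t0}
  B4 = {t1}
s0 ∈ B0, t0 ∈ B3 → different blocks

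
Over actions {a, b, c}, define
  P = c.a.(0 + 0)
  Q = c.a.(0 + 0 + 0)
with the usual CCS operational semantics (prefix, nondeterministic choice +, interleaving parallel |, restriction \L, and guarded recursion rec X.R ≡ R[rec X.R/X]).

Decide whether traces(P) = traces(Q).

LTS(P): 3 reachable states
  m0 = c.a.(0 + 0) → ··c··> m1
  m1 = a.(0 + 0) → ··a··> m2
  m2 = 0 + 0 → stopped
LTS(Q): 3 reachable states
  n0 = c.a.(0 + 0 + 0) → ··c··> n1
  n1 = a.(0 + 0 + 0) → ··a··> n2
  n2 = 0 + 0 + 0 → stopped
Bisimilarity quotient blocks:
  B0 = {m0, n0}
  B1 = {m1, n1}
  B2 = {m2, n2}
m0 ∈ B0, n0 ∈ B0 → same block
Bisimilar ⇒ trace-equivalent.

trace-equivalent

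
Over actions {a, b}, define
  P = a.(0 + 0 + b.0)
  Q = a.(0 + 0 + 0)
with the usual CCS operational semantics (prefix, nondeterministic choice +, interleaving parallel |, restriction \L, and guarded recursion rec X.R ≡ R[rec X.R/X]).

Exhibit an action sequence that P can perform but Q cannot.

Reachable graph of P (3 states):
  u0 = a.(0 + 0 + b.0) | -a-> u1
  u1 = 0 + 0 + b.0 | -b-> u2
  u2 = 0 | (no moves)
Reachable graph of Q (2 states):
  v0 = a.(0 + 0 + 0) | -a-> v1
  v1 = 0 + 0 + 0 | (no moves)
Trace ⟨ab⟩ through P, begin at {u0}:
  [1] a ⇒ {u1}
  [2] b ⇒ {u2}
  P completes σ.
Trace ⟨ab⟩ through Q, begin at {v0}:
  [1] a ⇒ {v1}
  [2] b ⇒ no successor for Q

ab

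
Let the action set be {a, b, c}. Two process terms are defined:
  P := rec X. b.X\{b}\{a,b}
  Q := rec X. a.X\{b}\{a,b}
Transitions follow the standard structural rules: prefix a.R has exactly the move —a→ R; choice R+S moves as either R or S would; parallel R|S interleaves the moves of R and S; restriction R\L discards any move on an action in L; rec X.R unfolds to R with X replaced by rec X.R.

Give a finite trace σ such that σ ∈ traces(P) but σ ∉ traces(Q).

P's transition system — 2 states:
  s0 = rec X. b.X\{b}\{a,b} → —b→ s1
  s1 = (rec X. b.X\{b}\{a,b})\{b}\{a,b} → (no moves)
Q's transition system — 2 states:
  t0 = rec X. a.X\{b}\{a,b} → —a→ t1
  t1 = (rec X. a.X\{b}\{a,b})\{b}\{a,b} → (no moves)
Run σ = ⟨b⟩ on P: start {s0}
  step 1 (b): {s1}
  — P admits the full trace.
Run σ = ⟨b⟩ on Q: start {t0}
  step 1 (b): ∅ (Q stuck)

b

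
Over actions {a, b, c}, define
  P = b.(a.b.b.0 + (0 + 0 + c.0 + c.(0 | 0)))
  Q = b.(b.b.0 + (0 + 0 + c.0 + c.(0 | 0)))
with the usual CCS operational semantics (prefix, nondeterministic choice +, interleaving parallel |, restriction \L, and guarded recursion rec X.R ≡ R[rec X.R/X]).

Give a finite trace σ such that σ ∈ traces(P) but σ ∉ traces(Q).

Reachable graph of P (6 states):
  u0 = b.(a.b.b.0 + (0 + 0 + c.0 + c.(0 | 0))) :: ··b··> u1
  u1 = a.b.b.0 + (0 + 0 + c.0 + c.(0 | 0)) :: ··a··> u2, ··c··> u3, ··c··> u4
  u2 = b.b.0 :: ··b··> u5
  u3 = 0 :: ∅
  u4 = 0 | 0 :: ∅
  u5 = b.0 :: ··b··> u3
Reachable graph of Q (5 states):
  v0 = b.(b.b.0 + (0 + 0 + c.0 + c.(0 | 0))) :: ··b··> v1
  v1 = b.b.0 + (0 + 0 + c.0 + c.(0 | 0)) :: ··b··> v2, ··c··> v3, ··c··> v4
  v2 = b.0 :: ··b··> v3
  v3 = 0 :: ∅
  v4 = 0 | 0 :: ∅
Run σ = ⟨ba⟩ on P: start {u0}
  step 1 (b): {u1}
  step 2 (a): {u2}
  P completes σ.
Run σ = ⟨ba⟩ on Q: start {v0}
  step 1 (b): {v1}
  step 2 (a): ∅  — Q cannot continue

ba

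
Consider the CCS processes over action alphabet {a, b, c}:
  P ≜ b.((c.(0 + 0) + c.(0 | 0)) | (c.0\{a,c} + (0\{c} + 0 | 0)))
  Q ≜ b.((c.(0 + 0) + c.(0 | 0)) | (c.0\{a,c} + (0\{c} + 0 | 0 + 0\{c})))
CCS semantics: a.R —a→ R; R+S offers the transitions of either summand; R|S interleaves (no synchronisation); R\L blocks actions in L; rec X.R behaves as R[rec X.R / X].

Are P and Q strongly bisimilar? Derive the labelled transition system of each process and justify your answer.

P ~ Q

LTS(P): 7 reachable states
  p0 = b.((c.(0 + 0) + c.(0 | 0)) | (c.0\{a,c} + (0\{c} + 0 | 0))) has moves -b-> p1
  p1 = (c.(0 + 0) + c.(0 | 0)) | (c.0\{a,c} + (0\{c} + 0 | 0)) has moves -c-> p2, -c-> p3, -c-> p4
  p2 = (0 + 0) | (c.0\{a,c} + (0\{c} + 0 | 0)) has moves -c-> p5
  p3 = (c.(0 + 0) + c.(0 | 0)) | 0\{a,c} has moves -c-> p5, -c-> p6
  p4 = 0 | 0 | (c.0\{a,c} + (0\{c} + 0 | 0)) has moves -c-> p6
  p5 = (0 + 0) | 0\{a,c} has moves stopped
  p6 = 0 | 0 | 0\{a,c} has moves stopped
LTS(Q): 7 reachable states
  q0 = b.((c.(0 + 0) + c.(0 | 0)) | (c.0\{a,c} + (0\{c} + 0 | 0 + 0\{c}))) has moves -b-> q1
  q1 = (c.(0 + 0) + c.(0 | 0)) | (c.0\{a,c} + (0\{c} + 0 | 0 + 0\{c})) has moves -c-> q2, -c-> q3, -c-> q4
  q2 = (0 + 0) | (c.0\{a,c} + (0\{c} + 0 | 0 + 0\{c})) has moves -c-> q5
  q3 = (c.(0 + 0) + c.(0 | 0)) | 0\{a,c} has moves -c-> q5, -c-> q6
  q4 = 0 | 0 | (c.0\{a,c} + (0\{c} + 0 | 0 + 0\{c})) has moves -c-> q6
  q5 = (0 + 0) | 0\{a,c} has moves stopped
  q6 = 0 | 0 | 0\{a,c} has moves stopped
Partition-refinement fixed point:
  B0 = {p0, q0}
  B1 = {p1, q1}
  B2 = {p2, p3, p4, q2, q3, q4}
  B3 = {p5, p6, q5, q6}
p0 ∈ B0, q0 ∈ B0 → same block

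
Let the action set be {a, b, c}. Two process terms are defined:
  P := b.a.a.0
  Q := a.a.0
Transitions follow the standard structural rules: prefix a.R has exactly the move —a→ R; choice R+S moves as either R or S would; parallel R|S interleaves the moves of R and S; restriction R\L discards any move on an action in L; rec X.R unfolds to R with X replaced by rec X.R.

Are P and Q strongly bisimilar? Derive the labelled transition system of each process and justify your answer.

P's transition system — 4 states:
  p0 = b.a.a.0 :: ··b··> p1
  p1 = a.a.0 :: ··a··> p2
  p2 = a.0 :: ··a··> p3
  p3 = 0 :: stopped
Q's transition system — 3 states:
  q0 = a.a.0 :: ··a··> q1
  q1 = a.0 :: ··a··> q2
  q2 = 0 :: stopped
Partition-refinement fixed point:
  B0 = {p0}
  B1 = {p1, q0}
  B2 = {p2, q1}
  B3 = {p3, q2}
p0 ∈ B0, q0 ∈ B1 → different blocks

not bisimilar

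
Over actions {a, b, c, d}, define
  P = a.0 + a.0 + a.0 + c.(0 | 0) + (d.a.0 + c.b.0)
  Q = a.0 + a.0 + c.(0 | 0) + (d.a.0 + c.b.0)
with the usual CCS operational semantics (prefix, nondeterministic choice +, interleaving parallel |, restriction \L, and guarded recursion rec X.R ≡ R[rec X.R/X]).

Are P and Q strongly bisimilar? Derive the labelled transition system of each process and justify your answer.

LTS(P): 5 reachable states
  m0 = a.0 + a.0 + a.0 + c.(0 | 0) + (d.a.0 + c.b.0) has moves =a=> m1, =c=> m2, =c=> m3, =d=> m4
  m1 = 0 has moves ·
  m2 = 0 | 0 has moves ·
  m3 = b.0 has moves =b=> m1
  m4 = a.0 has moves =a=> m1
LTS(Q): 5 reachable states
  n0 = a.0 + a.0 + c.(0 | 0) + (d.a.0 + c.b.0) has moves =a=> n1, =c=> n2, =c=> n3, =d=> n4
  n1 = 0 has moves ·
  n2 = 0 | 0 has moves ·
  n3 = b.0 has moves =b=> n1
  n4 = a.0 has moves =a=> n1
Bisimilarity quotient blocks:
  B0 = {m0, n0}
  B1 = {m1, m2, n1, n2}
  B2 = {m4, n4}
  B3 = {m3, n3}
m0 ∈ B0, n0 ∈ B0 → same block

YES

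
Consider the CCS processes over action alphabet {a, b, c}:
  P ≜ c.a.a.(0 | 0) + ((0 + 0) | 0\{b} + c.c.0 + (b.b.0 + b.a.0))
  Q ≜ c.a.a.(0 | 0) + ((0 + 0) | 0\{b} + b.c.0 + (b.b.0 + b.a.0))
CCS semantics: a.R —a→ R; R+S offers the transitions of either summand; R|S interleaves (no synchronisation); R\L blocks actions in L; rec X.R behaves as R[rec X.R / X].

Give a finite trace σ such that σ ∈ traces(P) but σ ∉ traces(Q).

cc

P's transition system — 8 states:
  s0 = c.a.a.(0 | 0) + ((0 + 0) | 0\{b} + c.c.0 + (b.b.0 + b.a.0)) :: =b=> s1, =b=> s2, =c=> s3, =c=> s4
  s1 = a.0 :: =a=> s5
  s2 = b.0 :: =b=> s5
  s3 = a.a.(0 | 0) :: =a=> s6
  s4 = c.0 :: =c=> s5
  s5 = 0 :: (no moves)
  s6 = a.(0 | 0) :: =a=> s7
  s7 = 0 | 0 :: (no moves)
Q's transition system — 8 states:
  t0 = c.a.a.(0 | 0) + ((0 + 0) | 0\{b} + b.c.0 + (b.b.0 + b.a.0)) :: =b=> t1, =b=> t2, =b=> t3, =c=> t4
  t1 = a.0 :: =a=> t5
  t2 = b.0 :: =b=> t5
  t3 = c.0 :: =c=> t5
  t4 = a.a.(0 | 0) :: =a=> t6
  t5 = 0 :: (no moves)
  t6 = a.(0 | 0) :: =a=> t7
  t7 = 0 | 0 :: (no moves)
Executing cc from P (initial set {s0}):
  step 1 (c): {s3, s4}
  step 2 (c): {s5}
  — P admits the full trace.
Executing cc from Q (initial set {t0}):
  step 1 (c): {t4}
  step 2 (c): ∅ (Q stuck)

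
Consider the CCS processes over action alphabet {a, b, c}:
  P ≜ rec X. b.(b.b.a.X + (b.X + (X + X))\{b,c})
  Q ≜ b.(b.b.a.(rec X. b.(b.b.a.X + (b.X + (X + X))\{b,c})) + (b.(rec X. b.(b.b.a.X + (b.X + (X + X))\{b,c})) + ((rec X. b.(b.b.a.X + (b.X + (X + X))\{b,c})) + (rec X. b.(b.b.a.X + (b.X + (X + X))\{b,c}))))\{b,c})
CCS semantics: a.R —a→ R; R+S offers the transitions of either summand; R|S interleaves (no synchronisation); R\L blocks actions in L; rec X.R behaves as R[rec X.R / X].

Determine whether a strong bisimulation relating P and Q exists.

Reachable graph of P (4 states):
  p0 = rec X. b.(b.b.a.X + (b.X + (X + X))\{b,c}) ⊢ --b--▸ p1
  p1 = b.b.a.(rec X. b.(b.b.a.X + (b.X + (X + X))\{b,c})) + (b.(rec X. b.(b.b.a.X + (b.X + (X + X))\{b,c})) + ((rec X. b.(b.b.a.X + (b.X + (X + X))\{b,c})) + (rec X. b.(b.b.a.X + (b.X + (X + X))\{b,c}))))\{b,c} ⊢ --b--▸ p2
  p2 = b.a.(rec X. b.(b.b.a.X + (b.X + (X + X))\{b,c})) ⊢ --b--▸ p3
  p3 = a.(rec X. b.(b.b.a.X + (b.X + (X + X))\{b,c})) ⊢ --a--▸ p0
Reachable graph of Q (5 states):
  q0 = b.(b.b.a.(rec X. b.(b.b.a.X + (b.X + (X + X))\{b,c})) + (b.(rec X. b.(b.b.a.X + (b.X + (X + X))\{b,c})) + ((rec X. b.(b.b.a.X + (b.X + (X + X))\{b,c})) + (rec X. b.(b.b.a.X + (b.X + (X + X))\{b,c}))))\{b,c}) ⊢ --b--▸ q1
  q1 = b.b.a.(rec X. b.(b.b.a.X + (b.X + (X + X))\{b,c})) + (b.(rec X. b.(b.b.a.X + (b.X + (X + X))\{b,c})) + ((rec X. b.(b.b.a.X + (b.X + (X + X))\{b,c})) + (rec X. b.(b.b.a.X + (b.X + (X + X))\{b,c}))))\{b,c} ⊢ --b--▸ q2
  q2 = b.a.(rec X. b.(b.b.a.X + (b.X + (X + X))\{b,c})) ⊢ --b--▸ q3
  q3 = a.(rec X. b.(b.b.a.X + (b.X + (X + X))\{b,c})) ⊢ --a--▸ q4
  q4 = rec X. b.(b.b.a.X + (b.X + (X + X))\{b,c}) ⊢ --b--▸ q1
Coarsest stable partition (strong bisimilarity classes):
  B0 = {p0, q0, q4}
  B1 = {p1, q1}
  B2 = {p2, q2}
  B3 = {p3, q3}
p0 ∈ B0, q0 ∈ B0 → same block

bisimilar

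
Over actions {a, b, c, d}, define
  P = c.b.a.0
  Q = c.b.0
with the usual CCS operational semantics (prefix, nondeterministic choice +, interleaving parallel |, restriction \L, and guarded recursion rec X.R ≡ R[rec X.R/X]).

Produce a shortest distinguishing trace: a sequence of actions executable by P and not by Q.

P's transition system — 4 states:
  u0 = c.b.a.0 ⊢ —c→ u1
  u1 = b.a.0 ⊢ —b→ u2
  u2 = a.0 ⊢ —a→ u3
  u3 = 0 ⊢ ∅
Q's transition system — 3 states:
  v0 = c.b.0 ⊢ —c→ v1
  v1 = b.0 ⊢ —b→ v2
  v2 = 0 ⊢ ∅
Executing cba from P (initial set {u0}):
  after c @ step 1: {u1}
  after b @ step 2: {u2}
  after a @ step 3: {u3}
  — P admits the full trace.
Executing cba from Q (initial set {v0}):
  after c @ step 1: {v1}
  after b @ step 2: {v2}
  after a @ step 3: ∅ (Q stuck)

cba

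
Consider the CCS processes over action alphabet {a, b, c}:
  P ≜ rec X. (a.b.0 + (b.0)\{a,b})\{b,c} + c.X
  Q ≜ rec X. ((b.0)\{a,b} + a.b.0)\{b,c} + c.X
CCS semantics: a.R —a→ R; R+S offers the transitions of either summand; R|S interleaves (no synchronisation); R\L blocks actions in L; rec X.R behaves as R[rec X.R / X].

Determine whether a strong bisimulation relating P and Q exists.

P ~ Q

LTS(P): 2 reachable states
  p0 = rec X. (a.b.0 + (b.0)\{a,b})\{b,c} + c.X | —a→ p1, —c→ p0
  p1 = (b.0)\{b,c} | ∅
LTS(Q): 2 reachable states
  q0 = rec X. ((b.0)\{a,b} + a.b.0)\{b,c} + c.X | —a→ q1, —c→ q0
  q1 = (b.0)\{b,c} | ∅
Coarsest stable partition (strong bisimilarity classes):
  B0 = {p0, q0}
  B1 = {p1, q1}
p0 ∈ B0, q0 ∈ B0 → same block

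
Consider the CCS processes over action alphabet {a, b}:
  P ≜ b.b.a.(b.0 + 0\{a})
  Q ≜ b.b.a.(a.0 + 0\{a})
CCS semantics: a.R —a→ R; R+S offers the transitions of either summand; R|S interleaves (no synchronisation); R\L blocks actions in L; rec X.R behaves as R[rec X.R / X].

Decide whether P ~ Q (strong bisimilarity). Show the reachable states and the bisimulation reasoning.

not bisimilar

Reachable graph of P (5 states):
  p0 = b.b.a.(b.0 + 0\{a}) | —b→ p1
  p1 = b.a.(b.0 + 0\{a}) | —b→ p2
  p2 = a.(b.0 + 0\{a}) | —a→ p3
  p3 = b.0 + 0\{a} | —b→ p4
  p4 = 0 | ·
Reachable graph of Q (5 states):
  q0 = b.b.a.(a.0 + 0\{a}) | —b→ q1
  q1 = b.a.(a.0 + 0\{a}) | —b→ q2
  q2 = a.(a.0 + 0\{a}) | —a→ q3
  q3 = a.0 + 0\{a} | —a→ q4
  q4 = 0 | ·
Bisimilarity quotient blocks:
  B0 = {p0}
  B1 = {p1}
  B2 = {p2}
  B3 = {p3}
  B4 = {p4, q4}
  B5 = {q0}
  B6 = {q1}
  B7 = {q2}
  B8 = {q3}
p0 ∈ B0, q0 ∈ B5 → different blocks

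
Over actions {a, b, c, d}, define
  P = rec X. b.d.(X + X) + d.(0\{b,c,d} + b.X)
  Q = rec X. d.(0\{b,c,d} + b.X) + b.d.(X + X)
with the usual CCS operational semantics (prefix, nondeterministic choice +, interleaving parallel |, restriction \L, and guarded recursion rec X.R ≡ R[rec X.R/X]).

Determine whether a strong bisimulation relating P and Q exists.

bisimilar

LTS(P): 4 reachable states
  m0 = rec X. b.d.(X + X) + d.(0\{b,c,d} + b.X) ⊢ --b--▸ m1, --d--▸ m2
  m1 = d.((rec X. b.d.(X + X) + d.(0\{b,c,d} + b.X)) + (rec X. b.d.(X + X) + d.(0\{b,c,d} + b.X))) ⊢ --d--▸ m3
  m2 = 0\{b,c,d} + b.(rec X. b.d.(X + X) + d.(0\{b,c,d} + b.X)) ⊢ --b--▸ m0
  m3 = (rec X. b.d.(X + X) + d.(0\{b,c,d} + b.X)) + (rec X. b.d.(X + X) + d.(0\{b,c,d} + b.X)) ⊢ --b--▸ m1, --d--▸ m2
LTS(Q): 4 reachable states
  n0 = rec X. d.(0\{b,c,d} + b.X) + b.d.(X + X) ⊢ --b--▸ n1, --d--▸ n2
  n1 = d.((rec X. d.(0\{b,c,d} + b.X) + b.d.(X + X)) + (rec X. d.(0\{b,c,d} + b.X) + b.d.(X + X))) ⊢ --d--▸ n3
  n2 = 0\{b,c,d} + b.(rec X. d.(0\{b,c,d} + b.X) + b.d.(X + X)) ⊢ --b--▸ n0
  n3 = (rec X. d.(0\{b,c,d} + b.X) + b.d.(X + X)) + (rec X. d.(0\{b,c,d} + b.X) + b.d.(X + X)) ⊢ --b--▸ n1, --d--▸ n2
Bisimilarity quotient blocks:
  B0 = {m0, m3, n0, n3}
  B1 = {m1, n1}
  B2 = {m2, n2}
m0 ∈ B0, n0 ∈ B0 → same block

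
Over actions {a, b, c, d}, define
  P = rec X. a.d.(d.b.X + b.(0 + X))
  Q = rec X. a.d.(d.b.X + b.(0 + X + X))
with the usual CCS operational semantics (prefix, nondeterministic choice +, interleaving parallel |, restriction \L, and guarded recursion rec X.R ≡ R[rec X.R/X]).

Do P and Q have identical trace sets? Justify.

LTS(P): 5 reachable states
  u0 = rec X. a.d.(d.b.X + b.(0 + X)) → -a-> u1
  u1 = d.(d.b.(rec X. a.d.(d.b.X + b.(0 + X))) + b.(0 + (rec X. a.d.(d.b.X + b.(0 + X))))) → -d-> u2
  u2 = d.b.(rec X. a.d.(d.b.X + b.(0 + X))) + b.(0 + (rec X. a.d.(d.b.X + b.(0 + X)))) → -b-> u3, -d-> u4
  u3 = 0 + (rec X. a.d.(d.b.X + b.(0 + X))) → -a-> u1
  u4 = b.(rec X. a.d.(d.b.X + b.(0 + X))) → -b-> u0
LTS(Q): 5 reachable states
  v0 = rec X. a.d.(d.b.X + b.(0 + X + X)) → -a-> v1
  v1 = d.(d.b.(rec X. a.d.(d.b.X + b.(0 + X + X))) + b.(0 + (rec X. a.d.(d.b.X + b.(0 + X + X))) + (rec X. a.d.(d.b.X + b.(0 + X + X))))) → -d-> v2
  v2 = d.b.(rec X. a.d.(d.b.X + b.(0 + X + X))) + b.(0 + (rec X. a.d.(d.b.X + b.(0 + X + X))) + (rec X. a.d.(d.b.X + b.(0 + X + X)))) → -b-> v3, -d-> v4
  v3 = 0 + (rec X. a.d.(d.b.X + b.(0 + X + X))) + (rec X. a.d.(d.b.X + b.(0 + X + X))) → -a-> v1
  v4 = b.(rec X. a.d.(d.b.X + b.(0 + X + X))) → -b-> v0
Partition-refinement fixed point:
  B0 = {u0, u3, v0, v3}
  B1 = {u1, v1}
  B2 = {u2, v2}
  B3 = {u4, v4}
u0 ∈ B0, v0 ∈ B0 → same block
Bisimilar ⇒ trace-equivalent.

trace-equivalent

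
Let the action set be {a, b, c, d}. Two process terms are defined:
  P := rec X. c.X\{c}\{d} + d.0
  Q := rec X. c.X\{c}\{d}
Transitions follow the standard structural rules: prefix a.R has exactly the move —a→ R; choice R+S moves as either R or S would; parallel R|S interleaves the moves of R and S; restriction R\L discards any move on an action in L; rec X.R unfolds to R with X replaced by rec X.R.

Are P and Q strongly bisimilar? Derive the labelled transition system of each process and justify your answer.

P ≁ Q

Reachable graph of P (3 states):
  p0 = rec X. c.X\{c}\{d} + d.0 ⊢ -c-> p1, -d-> p2
  p1 = (rec X. c.X\{c}\{d} + d.0)\{c}\{d} ⊢ ∅
  p2 = 0 ⊢ ∅
Reachable graph of Q (2 states):
  q0 = rec X. c.X\{c}\{d} ⊢ -c-> q1
  q1 = (rec X. c.X\{c}\{d})\{c}\{d} ⊢ ∅
Coarsest stable partition (strong bisimilarity classes):
  B0 = {p0}
  B1 = {p1, p2, q1}
  B2 = {q0}
p0 ∈ B0, q0 ∈ B2 → different blocks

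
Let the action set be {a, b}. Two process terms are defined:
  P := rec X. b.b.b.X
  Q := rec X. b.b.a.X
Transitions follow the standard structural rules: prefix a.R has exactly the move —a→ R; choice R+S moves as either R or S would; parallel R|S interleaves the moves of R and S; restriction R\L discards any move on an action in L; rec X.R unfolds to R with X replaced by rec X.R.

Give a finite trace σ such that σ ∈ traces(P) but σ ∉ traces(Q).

bbb

P's transition system — 3 states:
  u0 = rec X. b.b.b.X :: ··b··> u1
  u1 = b.b.(rec X. b.b.b.X) :: ··b··> u2
  u2 = b.(rec X. b.b.b.X) :: ··b··> u0
Q's transition system — 3 states:
  v0 = rec X. b.b.a.X :: ··b··> v1
  v1 = b.a.(rec X. b.b.a.X) :: ··b··> v2
  v2 = a.(rec X. b.b.a.X) :: ··a··> v0
Run σ = ⟨bbb⟩ on P: start {u0}
  step 1 (b): {u1}
  step 2 (b): {u2}
  step 3 (b): {u0}
  P completes σ.
Run σ = ⟨bbb⟩ on Q: start {v0}
  step 1 (b): {v1}
  step 2 (b): {v2}
  step 3 (b): ∅ (Q stuck)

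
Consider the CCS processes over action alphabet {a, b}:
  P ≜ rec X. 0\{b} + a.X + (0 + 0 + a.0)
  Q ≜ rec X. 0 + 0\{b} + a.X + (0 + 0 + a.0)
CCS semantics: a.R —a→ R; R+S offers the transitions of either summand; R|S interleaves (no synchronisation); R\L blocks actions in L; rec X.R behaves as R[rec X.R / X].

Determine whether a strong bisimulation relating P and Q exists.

LTS(P): 2 reachable states
  u0 = rec X. 0\{b} + a.X + (0 + 0 + a.0) :: --a--▸ u0, --a--▸ u1
  u1 = 0 :: (no moves)
LTS(Q): 2 reachable states
  v0 = rec X. 0 + 0\{b} + a.X + (0 + 0 + a.0) :: --a--▸ v0, --a--▸ v1
  v1 = 0 :: (no moves)
Coarsest stable partition (strong bisimilarity classes):
  B0 = {u0, v0}
  B1 = {u1, v1}
u0 ∈ B0, v0 ∈ B0 → same block

P ~ Q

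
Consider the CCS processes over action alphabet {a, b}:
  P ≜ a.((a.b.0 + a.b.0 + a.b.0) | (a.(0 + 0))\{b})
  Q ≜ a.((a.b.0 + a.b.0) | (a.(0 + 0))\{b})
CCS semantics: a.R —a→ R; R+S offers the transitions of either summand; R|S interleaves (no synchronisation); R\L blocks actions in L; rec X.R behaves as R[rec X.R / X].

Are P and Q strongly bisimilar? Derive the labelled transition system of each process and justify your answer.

bisimilar

P's transition system — 7 states:
  m0 = a.((a.b.0 + a.b.0 + a.b.0) | (a.(0 + 0))\{b}) | -a-> m1
  m1 = (a.b.0 + a.b.0 + a.b.0) | (a.(0 + 0))\{b} | -a-> m2, -a-> m3
  m2 = (a.b.0 + a.b.0 + a.b.0) | (0 + 0)\{b} | -a-> m4
  m3 = b.0 | (a.(0 + 0))\{b} | -a-> m4, -b-> m5
  m4 = b.0 | (0 + 0)\{b} | -b-> m6
  m5 = 0 | (a.(0 + 0))\{b} | -a-> m6
  m6 = 0 | (0 + 0)\{b} | ·
Q's transition system — 7 states:
  n0 = a.((a.b.0 + a.b.0) | (a.(0 + 0))\{b}) | -a-> n1
  n1 = (a.b.0 + a.b.0) | (a.(0 + 0))\{b} | -a-> n2, -a-> n3
  n2 = (a.b.0 + a.b.0) | (0 + 0)\{b} | -a-> n4
  n3 = b.0 | (a.(0 + 0))\{b} | -a-> n4, -b-> n5
  n4 = b.0 | (0 + 0)\{b} | -b-> n6
  n5 = 0 | (a.(0 + 0))\{b} | -a-> n6
  n6 = 0 | (0 + 0)\{b} | ·
Partition-refinement fixed point:
  B0 = {m0, n0}
  B1 = {m1, n1}
  B2 = {m2, n2}
  B3 = {m4, n4}
  B4 = {m6, n6}
  B5 = {m3, n3}
  B6 = {m5, n5}
m0 ∈ B0, n0 ∈ B0 → same block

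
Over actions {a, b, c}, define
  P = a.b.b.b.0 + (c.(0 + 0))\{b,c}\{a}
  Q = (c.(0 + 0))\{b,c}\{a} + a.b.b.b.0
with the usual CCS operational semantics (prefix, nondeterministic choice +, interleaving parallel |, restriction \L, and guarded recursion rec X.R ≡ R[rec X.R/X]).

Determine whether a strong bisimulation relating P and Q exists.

LTS(P): 5 reachable states
  m0 = a.b.b.b.0 + (c.(0 + 0))\{b,c}\{a} :: =a=> m1
  m1 = b.b.b.0 :: =b=> m2
  m2 = b.b.0 :: =b=> m3
  m3 = b.0 :: =b=> m4
  m4 = 0 :: (no moves)
LTS(Q): 5 reachable states
  n0 = (c.(0 + 0))\{b,c}\{a} + a.b.b.b.0 :: =a=> n1
  n1 = b.b.b.0 :: =b=> n2
  n2 = b.b.0 :: =b=> n3
  n3 = b.0 :: =b=> n4
  n4 = 0 :: (no moves)
Coarsest stable partition (strong bisimilarity classes):
  B0 = {m0, n0}
  B1 = {m1, n1}
  B2 = {m2, n2}
  B3 = {m3, n3}
  B4 = {m4, n4}
m0 ∈ B0, n0 ∈ B0 → same block

bisimilar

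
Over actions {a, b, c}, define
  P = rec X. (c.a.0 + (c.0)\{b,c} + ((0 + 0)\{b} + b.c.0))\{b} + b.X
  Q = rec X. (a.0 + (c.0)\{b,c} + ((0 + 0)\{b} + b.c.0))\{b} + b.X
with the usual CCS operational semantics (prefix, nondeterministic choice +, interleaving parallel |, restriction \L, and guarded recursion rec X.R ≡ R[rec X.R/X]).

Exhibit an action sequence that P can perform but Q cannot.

P's transition system — 3 states:
  m0 = rec X. (c.a.0 + (c.0)\{b,c} + ((0 + 0)\{b} + b.c.0))\{b} + b.X has moves =b=> m0, =c=> m1
  m1 = (a.0)\{b} has moves =a=> m2
  m2 = 0\{b} has moves deadlocked
Q's transition system — 2 states:
  n0 = rec X. (a.0 + (c.0)\{b,c} + ((0 + 0)\{b} + b.c.0))\{b} + b.X has moves =a=> n1, =b=> n0
  n1 = 0\{b} has moves deadlocked
Run σ = ⟨c⟩ on P: start {m0}
  step 1 (c): {m1}
  P completes σ.
Run σ = ⟨c⟩ on Q: start {n0}
  step 1 (c): ∅ (Q stuck)

c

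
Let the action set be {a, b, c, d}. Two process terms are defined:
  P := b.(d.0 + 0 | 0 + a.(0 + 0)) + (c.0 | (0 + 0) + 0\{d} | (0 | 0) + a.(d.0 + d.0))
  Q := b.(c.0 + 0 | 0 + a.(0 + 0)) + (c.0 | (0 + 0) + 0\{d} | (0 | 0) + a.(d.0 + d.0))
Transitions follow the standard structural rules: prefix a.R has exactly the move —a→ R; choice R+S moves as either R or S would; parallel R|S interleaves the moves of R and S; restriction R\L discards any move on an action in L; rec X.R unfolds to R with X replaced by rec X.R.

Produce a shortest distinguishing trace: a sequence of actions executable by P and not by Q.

bd

LTS(P): 6 reachable states
  u0 = b.(d.0 + 0 | 0 + a.(0 + 0)) + (c.0 | (0 + 0) + 0\{d} | (0 | 0) + a.(d.0 + d.0)) ⊢ —a→ u1, —b→ u2, —c→ u3
  u1 = d.0 + d.0 ⊢ —d→ u4
  u2 = d.0 + 0 | 0 + a.(0 + 0) ⊢ —a→ u5, —d→ u4
  u3 = 0 | (0 + 0) ⊢ ·
  u4 = 0 ⊢ ·
  u5 = 0 + 0 ⊢ ·
LTS(Q): 6 reachable states
  v0 = b.(c.0 + 0 | 0 + a.(0 + 0)) + (c.0 | (0 + 0) + 0\{d} | (0 | 0) + a.(d.0 + d.0)) ⊢ —a→ v1, —b→ v2, —c→ v3
  v1 = d.0 + d.0 ⊢ —d→ v4
  v2 = c.0 + 0 | 0 + a.(0 + 0) ⊢ —a→ v5, —c→ v4
  v3 = 0 | (0 + 0) ⊢ ·
  v4 = 0 ⊢ ·
  v5 = 0 + 0 ⊢ ·
Run σ = ⟨bd⟩ on P: start {u0}
  after b @ step 1: {u2}
  after d @ step 2: {u4}
  — P admits the full trace.
Run σ = ⟨bd⟩ on Q: start {v0}
  after b @ step 1: {v2}
  after d @ step 2: no successor for Q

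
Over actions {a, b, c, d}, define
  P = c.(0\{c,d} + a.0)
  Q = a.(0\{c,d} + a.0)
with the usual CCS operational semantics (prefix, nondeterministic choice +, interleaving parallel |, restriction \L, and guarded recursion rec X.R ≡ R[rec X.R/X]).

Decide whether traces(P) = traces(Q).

LTS(P): 3 reachable states
  m0 = c.(0\{c,d} + a.0) ⊢ -c-> m1
  m1 = 0\{c,d} + a.0 ⊢ -a-> m2
  m2 = 0 ⊢ deadlocked
LTS(Q): 3 reachable states
  n0 = a.(0\{c,d} + a.0) ⊢ -a-> n1
  n1 = 0\{c,d} + a.0 ⊢ -a-> n2
  n2 = 0 ⊢ deadlocked
Executing c from P (initial set {m0}):
  step 1 (c): {m1}
  P completes σ.
Executing c from Q (initial set {n0}):
  step 1 (c): ∅ (Q stuck)

trace-distinct — witness ⟨c⟩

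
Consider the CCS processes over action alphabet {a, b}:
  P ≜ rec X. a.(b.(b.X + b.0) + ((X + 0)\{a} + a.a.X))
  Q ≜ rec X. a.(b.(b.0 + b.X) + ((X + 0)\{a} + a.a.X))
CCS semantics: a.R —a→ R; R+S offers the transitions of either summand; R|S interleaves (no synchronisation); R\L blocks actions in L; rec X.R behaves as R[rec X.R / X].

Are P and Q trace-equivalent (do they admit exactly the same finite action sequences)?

YES

LTS(P): 5 reachable states
  s0 = rec X. a.(b.(b.X + b.0) + ((X + 0)\{a} + a.a.X)) | =a=> s1
  s1 = b.(b.(rec X. a.(b.(b.X + b.0) + ((X + 0)\{a} + a.a.X))) + b.0) + (((rec X. a.(b.(b.X + b.0) + ((X + 0)\{a} + a.a.X))) + 0)\{a} + a.a.(rec X. a.(b.(b.X + b.0) + ((X + 0)\{a} + a.a.X)))) | =a=> s2, =b=> s3
  s2 = a.(rec X. a.(b.(b.X + b.0) + ((X + 0)\{a} + a.a.X))) | =a=> s0
  s3 = b.(rec X. a.(b.(b.X + b.0) + ((X + 0)\{a} + a.a.X))) + b.0 | =b=> s0, =b=> s4
  s4 = 0 | (no moves)
LTS(Q): 5 reachable states
  t0 = rec X. a.(b.(b.0 + b.X) + ((X + 0)\{a} + a.a.X)) | =a=> t1
  t1 = b.(b.0 + b.(rec X. a.(b.(b.0 + b.X) + ((X + 0)\{a} + a.a.X)))) + (((rec X. a.(b.(b.0 + b.X) + ((X + 0)\{a} + a.a.X))) + 0)\{a} + a.a.(rec X. a.(b.(b.0 + b.X) + ((X + 0)\{a} + a.a.X)))) | =a=> t2, =b=> t3
  t2 = a.(rec X. a.(b.(b.0 + b.X) + ((X + 0)\{a} + a.a.X))) | =a=> t0
  t3 = b.0 + b.(rec X. a.(b.(b.0 + b.X) + ((X + 0)\{a} + a.a.X))) | =b=> t0, =b=> t4
  t4 = 0 | (no moves)
Coarsest stable partition (strong bisimilarity classes):
  B0 = {s0, t0}
  B1 = {s1, t1}
  B2 = {s2, t2}
  B3 = {s3, t3}
  B4 = {s4, t4}
s0 ∈ B0, t0 ∈ B0 → same block
Bisimilar ⇒ trace-equivalent.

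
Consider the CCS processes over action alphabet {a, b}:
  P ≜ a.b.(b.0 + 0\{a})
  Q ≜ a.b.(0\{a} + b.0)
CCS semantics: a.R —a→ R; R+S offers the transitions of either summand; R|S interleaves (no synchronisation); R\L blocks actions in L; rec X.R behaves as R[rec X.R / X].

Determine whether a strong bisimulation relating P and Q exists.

YES

P's transition system — 4 states:
  p0 = a.b.(b.0 + 0\{a}) has moves --a--▸ p1
  p1 = b.(b.0 + 0\{a}) has moves --b--▸ p2
  p2 = b.0 + 0\{a} has moves --b--▸ p3
  p3 = 0 has moves ∅
Q's transition system — 4 states:
  q0 = a.b.(0\{a} + b.0) has moves --a--▸ q1
  q1 = b.(0\{a} + b.0) has moves --b--▸ q2
  q2 = 0\{a} + b.0 has moves --b--▸ q3
  q3 = 0 has moves ∅
Bisimilarity quotient blocks:
  B0 = {p0, q0}
  B1 = {p1, q1}
  B2 = {p2, q2}
  B3 = {p3, q3}
p0 ∈ B0, q0 ∈ B0 → same block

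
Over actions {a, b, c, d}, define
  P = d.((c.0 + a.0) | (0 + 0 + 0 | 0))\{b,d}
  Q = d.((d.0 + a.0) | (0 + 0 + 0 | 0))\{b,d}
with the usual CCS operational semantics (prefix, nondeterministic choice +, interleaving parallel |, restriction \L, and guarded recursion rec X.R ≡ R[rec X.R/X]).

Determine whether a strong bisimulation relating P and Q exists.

NO

P's transition system — 3 states:
  u0 = d.((c.0 + a.0) | (0 + 0 + 0 | 0))\{b,d} has moves —d→ u1
  u1 = ((c.0 + a.0) | (0 + 0 + 0 | 0))\{b,d} has moves —a→ u2, —c→ u2
  u2 = (0 | (0 + 0 + 0 | 0))\{b,d} has moves ·
Q's transition system — 3 states:
  v0 = d.((d.0 + a.0) | (0 + 0 + 0 | 0))\{b,d} has moves —d→ v1
  v1 = ((d.0 + a.0) | (0 + 0 + 0 | 0))\{b,d} has moves —a→ v2
  v2 = (0 | (0 + 0 + 0 | 0))\{b,d} has moves ·
Bisimilarity quotient blocks:
  B0 = {u0}
  B1 = {u1}
  B2 = {u2, v2}
  B3 = {v0}
  B4 = {v1}
u0 ∈ B0, v0 ∈ B3 → different blocks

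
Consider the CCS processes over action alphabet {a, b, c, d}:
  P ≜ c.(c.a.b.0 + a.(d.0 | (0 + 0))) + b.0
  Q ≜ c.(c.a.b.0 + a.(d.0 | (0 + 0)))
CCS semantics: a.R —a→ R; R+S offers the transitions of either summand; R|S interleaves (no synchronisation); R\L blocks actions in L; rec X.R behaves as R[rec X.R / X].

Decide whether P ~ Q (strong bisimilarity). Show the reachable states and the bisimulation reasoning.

Reachable graph of P (7 states):
  u0 = c.(c.a.b.0 + a.(d.0 | (0 + 0))) + b.0 :: ··b··> u1, ··c··> u2
  u1 = 0 :: deadlocked
  u2 = c.a.b.0 + a.(d.0 | (0 + 0)) :: ··a··> u3, ··c··> u4
  u3 = d.0 | (0 + 0) :: ··d··> u5
  u4 = a.b.0 :: ··a··> u6
  u5 = 0 | (0 + 0) :: deadlocked
  u6 = b.0 :: ··b··> u1
Reachable graph of Q (7 states):
  v0 = c.(c.a.b.0 + a.(d.0 | (0 + 0))) :: ··c··> v1
  v1 = c.a.b.0 + a.(d.0 | (0 + 0)) :: ··a··> v2, ··c··> v3
  v2 = d.0 | (0 + 0) :: ··d··> v4
  v3 = a.b.0 :: ··a··> v5
  v4 = 0 | (0 + 0) :: deadlocked
  v5 = b.0 :: ··b··> v6
  v6 = 0 :: deadlocked
Coarsest stable partition (strong bisimilarity classes):
  B0 = {u0}
  B1 = {u1, u5, v4, v6}
  B2 = {u2, v1}
  B3 = {u3, v2}
  B4 = {u4, v3}
  B5 = {u6, v5}
  B6 = {v0}
u0 ∈ B0, v0 ∈ B6 → different blocks

NO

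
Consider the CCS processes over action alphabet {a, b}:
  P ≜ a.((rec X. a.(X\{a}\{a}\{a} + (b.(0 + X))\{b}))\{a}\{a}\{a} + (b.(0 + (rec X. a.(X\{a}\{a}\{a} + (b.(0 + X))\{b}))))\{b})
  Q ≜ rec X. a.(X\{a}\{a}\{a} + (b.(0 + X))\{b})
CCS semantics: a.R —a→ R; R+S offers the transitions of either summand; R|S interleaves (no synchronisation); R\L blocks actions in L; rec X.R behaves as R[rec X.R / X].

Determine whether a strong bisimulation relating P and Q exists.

LTS(P): 2 reachable states
  p0 = a.((rec X. a.(X\{a}\{a}\{a} + (b.(0 + X))\{b}))\{a}\{a}\{a} + (b.(0 + (rec X. a.(X\{a}\{a}\{a} + (b.(0 + X))\{b}))))\{b}) has moves --a--▸ p1
  p1 = (rec X. a.(X\{a}\{a}\{a} + (b.(0 + X))\{b}))\{a}\{a}\{a} + (b.(0 + (rec X. a.(X\{a}\{a}\{a} + (b.(0 + X))\{b}))))\{b} has moves (no moves)
LTS(Q): 2 reachable states
  q0 = rec X. a.(X\{a}\{a}\{a} + (b.(0 + X))\{b}) has moves --a--▸ q1
  q1 = (rec X. a.(X\{a}\{a}\{a} + (b.(0 + X))\{b}))\{a}\{a}\{a} + (b.(0 + (rec X. a.(X\{a}\{a}\{a} + (b.(0 + X))\{b}))))\{b} has moves (no moves)
Partition-refinement fixed point:
  B0 = {p0, q0}
  B1 = {p1, q1}
p0 ∈ B0, q0 ∈ B0 → same block

bisimilar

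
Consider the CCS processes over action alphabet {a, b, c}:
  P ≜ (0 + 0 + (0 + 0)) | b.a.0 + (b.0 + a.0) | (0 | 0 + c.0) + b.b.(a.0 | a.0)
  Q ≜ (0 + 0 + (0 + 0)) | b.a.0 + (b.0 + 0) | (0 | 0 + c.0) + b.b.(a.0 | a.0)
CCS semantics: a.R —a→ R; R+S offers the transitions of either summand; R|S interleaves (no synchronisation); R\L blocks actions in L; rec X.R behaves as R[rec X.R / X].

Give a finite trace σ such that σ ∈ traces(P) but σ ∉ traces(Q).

a

Reachable graph of P (10 states):
  p0 = (0 + 0 + (0 + 0)) | b.a.0 + (b.0 + a.0) | (0 | 0 + c.0) + b.b.(a.0 | a.0) ⊢ -a-> p1, -b-> p1, -b-> p2, -b-> p3, -c-> p4
  p1 = 0 | (0 | 0 + c.0) ⊢ -c-> p5
  p2 = (0 + 0 + (0 + 0)) | a.0 ⊢ -a-> p6
  p3 = b.(a.0 | a.0) ⊢ -b-> p7
  p4 = (b.0 + a.0) | 0 ⊢ -a-> p5, -b-> p5
  p5 = 0 | 0 ⊢ (no moves)
  p6 = (0 + 0 + (0 + 0)) | 0 ⊢ (no moves)
  p7 = a.0 | a.0 ⊢ -a-> p8, -a-> p9
  p8 = 0 | a.0 ⊢ -a-> p5
  p9 = a.0 | 0 ⊢ -a-> p5
Reachable graph of Q (10 states):
  q0 = (0 + 0 + (0 + 0)) | b.a.0 + (b.0 + 0) | (0 | 0 + c.0) + b.b.(a.0 | a.0) ⊢ -b-> q1, -b-> q2, -b-> q3, -c-> q4
  q1 = (0 + 0 + (0 + 0)) | a.0 ⊢ -a-> q5
  q2 = 0 | (0 | 0 + c.0) ⊢ -c-> q6
  q3 = b.(a.0 | a.0) ⊢ -b-> q7
  q4 = (b.0 + 0) | 0 ⊢ -b-> q6
  q5 = (0 + 0 + (0 + 0)) | 0 ⊢ (no moves)
  q6 = 0 | 0 ⊢ (no moves)
  q7 = a.0 | a.0 ⊢ -a-> q8, -a-> q9
  q8 = 0 | a.0 ⊢ -a-> q6
  q9 = a.0 | 0 ⊢ -a-> q6
Run σ = ⟨a⟩ on P: start {p0}
  after a @ step 1: {p1}
  ✓ P
Run σ = ⟨a⟩ on Q: start {q0}
  after a @ step 1: no successor for Q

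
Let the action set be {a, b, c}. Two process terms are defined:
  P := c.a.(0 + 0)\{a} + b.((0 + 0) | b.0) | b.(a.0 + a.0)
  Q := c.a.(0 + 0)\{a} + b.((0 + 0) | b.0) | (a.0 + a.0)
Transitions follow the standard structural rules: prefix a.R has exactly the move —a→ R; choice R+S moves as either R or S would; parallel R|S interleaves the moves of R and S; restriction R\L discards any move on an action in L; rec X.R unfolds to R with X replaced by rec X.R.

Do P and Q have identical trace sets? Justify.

traces(P) ≠ traces(Q) — witness ⟨bbb⟩

LTS(P): 11 reachable states
  m0 = c.a.(0 + 0)\{a} + b.((0 + 0) | b.0) | b.(a.0 + a.0) ⊢ —b→ m1, —b→ m2, —c→ m3
  m1 = (0 + 0) | b.0 | b.(a.0 + a.0) ⊢ —b→ m4, —b→ m5
  m2 = b.((0 + 0) | b.0) | (a.0 + a.0) ⊢ —a→ m6, —b→ m5
  m3 = a.(0 + 0)\{a} ⊢ —a→ m7
  m4 = (0 + 0) | 0 | b.(a.0 + a.0) ⊢ —b→ m8
  m5 = (0 + 0) | b.0 | (a.0 + a.0) ⊢ —a→ m9, —b→ m8
  m6 = b.((0 + 0) | b.0) | 0 ⊢ —b→ m9
  m7 = (0 + 0)\{a} ⊢ ∅
  m8 = (0 + 0) | 0 | (a.0 + a.0) ⊢ —a→ m10
  m9 = (0 + 0) | b.0 | 0 ⊢ —b→ m10
  m10 = (0 + 0) | 0 | 0 ⊢ ∅
LTS(Q): 8 reachable states
  n0 = c.a.(0 + 0)\{a} + b.((0 + 0) | b.0) | (a.0 + a.0) ⊢ —a→ n1, —b→ n2, —c→ n3
  n1 = b.((0 + 0) | b.0) | 0 ⊢ —b→ n4
  n2 = (0 + 0) | b.0 | (a.0 + a.0) ⊢ —a→ n4, —b→ n5
  n3 = a.(0 + 0)\{a} ⊢ —a→ n6
  n4 = (0 + 0) | b.0 | 0 ⊢ —b→ n7
  n5 = (0 + 0) | 0 | (a.0 + a.0) ⊢ —a→ n7
  n6 = (0 + 0)\{a} ⊢ ∅
  n7 = (0 + 0) | 0 | 0 ⊢ ∅
Run σ = ⟨bbb⟩ on P: start {m0}
  after b @ step 1: {m1, m2}
  after b @ step 2: {m4, m5}
  after b @ step 3: {m8}
  — P admits the full trace.
Run σ = ⟨bbb⟩ on Q: start {n0}
  after b @ step 1: {n2}
  after b @ step 2: {n5}
  after b @ step 3: no successor for Q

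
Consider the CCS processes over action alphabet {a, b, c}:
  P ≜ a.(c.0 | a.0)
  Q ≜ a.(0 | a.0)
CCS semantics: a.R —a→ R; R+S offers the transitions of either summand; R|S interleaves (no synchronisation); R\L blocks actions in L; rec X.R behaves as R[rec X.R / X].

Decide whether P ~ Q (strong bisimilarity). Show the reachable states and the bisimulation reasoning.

Reachable graph of P (5 states):
  s0 = a.(c.0 | a.0) :: --a--▸ s1
  s1 = c.0 | a.0 :: --a--▸ s2, --c--▸ s3
  s2 = c.0 | 0 :: --c--▸ s4
  s3 = 0 | a.0 :: --a--▸ s4
  s4 = 0 | 0 :: (no moves)
Reachable graph of Q (3 states):
  t0 = a.(0 | a.0) :: --a--▸ t1
  t1 = 0 | a.0 :: --a--▸ t2
  t2 = 0 | 0 :: (no moves)
Coarsest stable partition (strong bisimilarity classes):
  B0 = {s0}
  B1 = {s1}
  B2 = {s2}
  B3 = {s4, t2}
  B4 = {s3, t1}
  B5 = {t0}
s0 ∈ B0, t0 ∈ B5 → different blocks

P ≁ Q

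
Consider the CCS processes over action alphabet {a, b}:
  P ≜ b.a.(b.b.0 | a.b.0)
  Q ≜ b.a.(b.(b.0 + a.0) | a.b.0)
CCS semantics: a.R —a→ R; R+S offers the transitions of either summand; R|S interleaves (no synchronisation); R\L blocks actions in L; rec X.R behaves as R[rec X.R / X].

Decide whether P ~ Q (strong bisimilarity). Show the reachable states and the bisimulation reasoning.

Reachable graph of P (11 states):
  s0 = b.a.(b.b.0 | a.b.0) has moves --b--▸ s1
  s1 = a.(b.b.0 | a.b.0) has moves --a--▸ s2
  s2 = b.b.0 | a.b.0 has moves --a--▸ s3, --b--▸ s4
  s3 = b.b.0 | b.0 has moves --b--▸ s5, --b--▸ s6
  s4 = b.0 | a.b.0 has moves --a--▸ s5, --b--▸ s7
  s5 = b.0 | b.0 has moves --b--▸ s8, --b--▸ s9
  s6 = b.b.0 | 0 has moves --b--▸ s9
  s7 = 0 | a.b.0 has moves --a--▸ s8
  s8 = 0 | b.0 has moves --b--▸ s10
  s9 = b.0 | 0 has moves --b--▸ s10
  s10 = 0 | 0 has moves ∅
Reachable graph of Q (11 states):
  t0 = b.a.(b.(b.0 + a.0) | a.b.0) has moves --b--▸ t1
  t1 = a.(b.(b.0 + a.0) | a.b.0) has moves --a--▸ t2
  t2 = b.(b.0 + a.0) | a.b.0 has moves --a--▸ t3, --b--▸ t4
  t3 = b.(b.0 + a.0) | b.0 has moves --b--▸ t5, --b--▸ t6
  t4 = (b.0 + a.0) | a.b.0 has moves --a--▸ t5, --a--▸ t7, --b--▸ t7
  t5 = (b.0 + a.0) | b.0 has moves --a--▸ t8, --b--▸ t8, --b--▸ t9
  t6 = b.(b.0 + a.0) | 0 has moves --b--▸ t9
  t7 = 0 | a.b.0 has moves --a--▸ t8
  t8 = 0 | b.0 has moves --b--▸ t10
  t9 = (b.0 + a.0) | 0 has moves --a--▸ t10, --b--▸ t10
  t10 = 0 | 0 has moves ∅
Bisimilarity quotient blocks:
  B0 = {s0}
  B1 = {s1}
  B2 = {s2}
  B3 = {s4}
  B4 = {s5, s6}
  B5 = {s8, s9, t8}
  B6 = {s10, t10}
  B7 = {s7, t7}
  B8 = {s3}
  B9 = {t0}
  B10 = {t1}
  B11 = {t2}
  B12 = {t4}
  B13 = {t5}
  B14 = {t9}
  B15 = {t3}
  B16 = {t6}
s0 ∈ B0, t0 ∈ B9 → different blocks

P ≁ Q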